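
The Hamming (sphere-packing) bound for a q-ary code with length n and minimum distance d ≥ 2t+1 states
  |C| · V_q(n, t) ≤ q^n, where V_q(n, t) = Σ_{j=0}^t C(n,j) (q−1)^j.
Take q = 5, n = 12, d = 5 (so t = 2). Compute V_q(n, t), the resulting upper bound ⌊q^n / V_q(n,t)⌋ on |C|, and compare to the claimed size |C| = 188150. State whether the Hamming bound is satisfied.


V_q(n, t) = 1105, q^n = 244140625, Hamming bound = 220941, |C| = 188150 ≤ bound (satisfied).

Step 1: Compute V_q(n, t) = Σ_{j=0}^2 C(n, j) (q−1)^j.
  j = 0: C(12,0)·(4)^0 = 1·1 = 1.
  j = 1: C(12,1)·(4)^1 = 12·4 = 48.
  j = 2: C(12,2)·(4)^2 = 66·16 = 1056.
  V_q(n, t) = 1 + 48 + 1056 = 1105.
Step 2: q^n = 5^12 = 244140625.
Step 3: Hamming bound ⌊q^n / V_q(n,t)⌋ = ⌊244140625/1105⌋ = 220941.
Step 4: Compare |C| = 188150 to 220941: satisfied.
The claimed |C| lies below the Hamming bound.


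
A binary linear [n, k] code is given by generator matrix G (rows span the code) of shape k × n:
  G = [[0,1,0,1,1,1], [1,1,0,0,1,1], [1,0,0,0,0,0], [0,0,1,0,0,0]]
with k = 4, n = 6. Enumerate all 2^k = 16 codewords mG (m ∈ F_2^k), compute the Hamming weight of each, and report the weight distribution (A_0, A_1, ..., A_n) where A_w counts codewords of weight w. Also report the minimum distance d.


Weight distribution: A_0 = 1, A_1 = 3, A_2 = 3, A_3 = 2, A_4 = 3, A_5 = 3, A_6 = 1. Minimum distance d = 1.

Enumerate all 2^4 = 16 messages m ∈ F_2^4.
For each, compute codeword c = mG in F_2^6, then tally its weight.
  m = 0000 → c = 000000, weight = 0.
  m = 1000 → c = 010111, weight = 4.
  m = 0100 → c = 110011, weight = 4.
  m = 1100 → c = 100100, weight = 2.
  m = 0010 → c = 100000, weight = 1.
  m = 1010 → c = 110111, weight = 5.
  m = 0110 → c = 010011, weight = 3.
  m = 1110 → c = 000100, weight = 1.
  m = 0001 → c = 001000, weight = 1.
  m = 1001 → c = 011111, weight = 5.
  m = 0101 → c = 111011, weight = 5.
  m = 1101 → c = 101100, weight = 3.
  m = 0011 → c = 101000, weight = 2.
  m = 1011 → c = 111111, weight = 6.
  m = 0111 → c = 011011, weight = 4.
  m = 1111 → c = 001100, weight = 2.
Tally weights:
  weight 0: 1 codewords.
  weight 1: 3 codewords.
  weight 2: 3 codewords.
  weight 3: 2 codewords.
  weight 4: 3 codewords.
  weight 5: 3 codewords.
  weight 6: 1 codewords.
Minimum distance d = smallest w > 0 with A_w > 0 = 1.
Sanity: Σ A_w = 16 = 2^4 = 16 ✓.


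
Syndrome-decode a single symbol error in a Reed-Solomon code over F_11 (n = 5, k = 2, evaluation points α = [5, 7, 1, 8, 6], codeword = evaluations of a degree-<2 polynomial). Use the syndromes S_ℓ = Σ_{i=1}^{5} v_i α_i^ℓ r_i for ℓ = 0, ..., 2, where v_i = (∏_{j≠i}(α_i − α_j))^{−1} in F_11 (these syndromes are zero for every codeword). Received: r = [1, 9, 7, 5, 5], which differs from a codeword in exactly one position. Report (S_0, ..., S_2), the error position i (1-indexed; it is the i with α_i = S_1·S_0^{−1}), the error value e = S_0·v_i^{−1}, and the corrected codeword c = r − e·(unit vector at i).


S = (4, 10, 3), error at position 4, error magnitude e = 3, c = [1, 9, 7, 2, 5].

Step 1: column multipliers v_i = (∏_{j≠i}(α_i − α_j))^{−1} mod 11.
  i = 1 (α = 5): (5−7)(5−1)(5−8)(5−6) = (−2)·4·(−3)·(−1) = −24 ≡ 9, so v_1 = 9^{−1} = 5 (mod 11).
  i = 2 (α = 7): (7−5)(7−1)(7−8)(7−6) = 2·6·(−1)·1 = −12 ≡ 10, so v_2 = 10^{−1} = 10 (mod 11).
  i = 3 (α = 1): (1−5)(1−7)(1−8)(1−6) = (−4)·(−6)·(−7)·(−5) = 840 ≡ 4, so v_3 = 4^{−1} = 3 (mod 11).
  i = 4 (α = 8): (8−5)(8−7)(8−1)(8−6) = 3·1·7·2 = 42 ≡ 9, so v_4 = 9^{−1} = 5 (mod 11).
  i = 5 (α = 6): (6−5)(6−7)(6−1)(6−8) = 1·(−1)·5·(−2) = 10 ≡ 10, so v_5 = 10^{−1} = 10 (mod 11).
  v = [5, 10, 3, 5, 10].
Step 2: syndromes of r = [1, 9, 7, 5, 5] (all sums mod 11).
  S_0 = Σ v_i r_i = 5·1 + 10·9 + 3·7 + 5·5 + 10·5 = 191 ≡ 4.
  S_1 = Σ v_i α_i r_i = 5·5·1 + 10·7·9 + 3·1·7 + 5·8·5 + 10·6·5 = 1176 ≡ 10.
  α_i^2 mod 11 = [3, 5, 1, 9, 3].
  S_2 = Σ v_i α_i^2 r_i = 5·3·1 + 10·5·9 + 3·1·7 + 5·9·5 + 10·3·5 = 861 ≡ 3.
  S = (4, 10, 3) ≠ 0, so r is not a codeword (an error is present).
Step 3: locate the error. For a single error e at position i, S_ℓ = v_i·e·α_i^ℓ, so α_err = S_1/S_0.
  S_0^{−1} = 4^{−1} = 3 (mod 11), so α_err = 10·3 = 30 ≡ 8 = α_4. Error position i = 4.
  Consistency check: S_2/S_1 = 3·10 = 30 ≡ 8 = α_err ✓ (single-error assumption holds).
Step 4: error magnitude e = S_0/v_4 = S_0·∏_{j≠4}(α_4 − α_j) = 4·9 = 36 ≡ 3 (mod 11).
Step 5: correct position 4: c_4 = r_4 − e = 5 − 3 ≡ 2 (mod 11). Hence c = [1, 9, 7, 2, 5].
  Check: interpolating c through the α_i gives m(x) = 3 + 4·x (degree < 2) with m(α_i) = c_i for every i, so c is indeed a codeword.


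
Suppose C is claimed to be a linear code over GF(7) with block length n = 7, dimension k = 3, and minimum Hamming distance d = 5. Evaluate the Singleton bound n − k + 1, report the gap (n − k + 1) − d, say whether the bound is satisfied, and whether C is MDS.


Singleton RHS = n − k + 1 = 5, slack = 0, bound satisfied, MDS.

Singleton bound: d ≤ n − k + 1.
Here n = 7, k = 3, so n − k + 1 = 5.
Given d = 5, check d ≤ 5: YES.
Slack = (n − k + 1) − d = 0.
The code is MDS (slack = 0).
Description: the claimed parameters are [7, 3, 5]_7; such a code would be MDS (meets Singleton bound).


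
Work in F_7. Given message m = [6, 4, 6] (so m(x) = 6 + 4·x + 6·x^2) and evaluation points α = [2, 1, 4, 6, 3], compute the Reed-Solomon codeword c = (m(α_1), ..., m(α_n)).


c = [3, 2, 6, 1, 2]

Message polynomial: m(x) = 6 + 4·x + 6·x^2 (mod 7).
For each evaluation point α_i, compute m(α_i) mod 7:
  α_1 = 2: Horner steps 6 → 2 → 3, so m(2) = 3.
  α_2 = 1: Horner steps 6 → 3 → 2, so m(1) = 2.
  α_3 = 4: Horner steps 6 → 0 → 6, so m(4) = 6.
  α_4 = 6: Horner steps 6 → 5 → 1, so m(6) = 1.
  α_5 = 3: Horner steps 6 → 1 → 2, so m(3) = 2.
Codeword c = [3, 2, 6, 1, 2] ∈ F_7^5.


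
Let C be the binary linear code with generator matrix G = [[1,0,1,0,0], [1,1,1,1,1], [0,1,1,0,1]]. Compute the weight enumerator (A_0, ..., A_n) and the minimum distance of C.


Weight distribution: A_0 = 1, A_2 = 3, A_3 = 3, A_5 = 1. Minimum distance d = 2.

Enumerate all 2^3 = 8 messages m ∈ F_2^3.
For each, compute codeword c = mG in F_2^5, then tally its weight.
  m = 000 → c = 00000, weight = 0.
  m = 100 → c = 10100, weight = 2.
  m = 010 → c = 11111, weight = 5.
  m = 110 → c = 01011, weight = 3.
  m = 001 → c = 01101, weight = 3.
  m = 101 → c = 11001, weight = 3.
  m = 011 → c = 10010, weight = 2.
  m = 111 → c = 00110, weight = 2.
Tally weights:
  weight 0: 1 codewords.
  weight 2: 3 codewords.
  weight 3: 3 codewords.
  weight 5: 1 codewords.
Minimum distance d = smallest w > 0 with A_w > 0 = 2.
Sanity: Σ A_w = 8 = 2^3 = 8 ✓.


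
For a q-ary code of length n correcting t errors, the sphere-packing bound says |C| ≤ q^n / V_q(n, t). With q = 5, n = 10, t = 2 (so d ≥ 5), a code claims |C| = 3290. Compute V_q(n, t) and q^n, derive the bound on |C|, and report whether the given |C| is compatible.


V_q(n, t) = 761, q^n = 9765625, Hamming bound = 12832, |C| = 3290 ≤ bound (satisfied).

Step 1: Compute V_q(n, t) = Σ_{j=0}^2 C(n, j) (q−1)^j.
  j = 0: C(10,0)·(4)^0 = 1·1 = 1.
  j = 1: C(10,1)·(4)^1 = 10·4 = 40.
  j = 2: C(10,2)·(4)^2 = 45·16 = 720.
  V_q(n, t) = 1 + 40 + 720 = 761.
Step 2: q^n = 5^10 = 9765625.
Step 3: Hamming bound ⌊q^n / V_q(n,t)⌋ = ⌊9765625/761⌋ = 12832.
Step 4: Compare |C| = 3290 to 12832: satisfied.
The claimed |C| lies below the Hamming bound.


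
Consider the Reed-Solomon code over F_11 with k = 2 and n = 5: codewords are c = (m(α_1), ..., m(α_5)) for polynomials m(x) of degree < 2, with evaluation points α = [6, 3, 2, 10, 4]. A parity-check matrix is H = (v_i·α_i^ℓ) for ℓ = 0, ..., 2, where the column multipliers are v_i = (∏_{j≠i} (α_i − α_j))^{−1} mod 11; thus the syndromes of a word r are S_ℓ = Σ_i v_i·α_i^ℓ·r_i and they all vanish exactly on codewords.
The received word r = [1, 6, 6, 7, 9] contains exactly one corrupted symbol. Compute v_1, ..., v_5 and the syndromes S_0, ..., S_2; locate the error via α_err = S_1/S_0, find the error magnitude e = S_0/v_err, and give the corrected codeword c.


S = (4, 1, 3), error at position 2, error magnitude e = 4, c = [1, 2, 6, 7, 9].

Step 1: column multipliers v_i = (∏_{j≠i}(α_i − α_j))^{−1} mod 11.
  i = 1 (α = 6): (6−3)(6−2)(6−10)(6−4) = 3·4·(−4)·2 = −96 ≡ 3, so v_1 = 3^{−1} = 4 (mod 11).
  i = 2 (α = 3): (3−6)(3−2)(3−10)(3−4) = (−3)·1·(−7)·(−1) = −21 ≡ 1, so v_2 = 1^{−1} = 1 (mod 11).
  i = 3 (α = 2): (2−6)(2−3)(2−10)(2−4) = (−4)·(−1)·(−8)·(−2) = 64 ≡ 9, so v_3 = 9^{−1} = 5 (mod 11).
  i = 4 (α = 10): (10−6)(10−3)(10−2)(10−4) = 4·7·8·6 = 1344 ≡ 2, so v_4 = 2^{−1} = 6 (mod 11).
  i = 5 (α = 4): (4−6)(4−3)(4−2)(4−10) = (−2)·1·2·(−6) = 24 ≡ 2, so v_5 = 2^{−1} = 6 (mod 11).
  v = [4, 1, 5, 6, 6].
Step 2: syndromes of r = [1, 6, 6, 7, 9] (all sums mod 11).
  S_0 = Σ v_i r_i = 4·1 + 1·6 + 5·6 + 6·7 + 6·9 = 136 ≡ 4.
  S_1 = Σ v_i α_i r_i = 4·6·1 + 1·3·6 + 5·2·6 + 6·10·7 + 6·4·9 = 738 ≡ 1.
  α_i^2 mod 11 = [3, 9, 4, 1, 5].
  S_2 = Σ v_i α_i^2 r_i = 4·3·1 + 1·9·6 + 5·4·6 + 6·1·7 + 6·5·9 = 498 ≡ 3.
  S = (4, 1, 3) ≠ 0, so r is not a codeword (an error is present).
Step 3: locate the error. For a single error e at position i, S_ℓ = v_i·e·α_i^ℓ, so α_err = S_1/S_0.
  S_0^{−1} = 4^{−1} = 3 (mod 11), so α_err = 1·3 = 3 ≡ 3 = α_2. Error position i = 2.
  Consistency check: S_2/S_1 = 3·1 = 3 ≡ 3 = α_err ✓ (single-error assumption holds).
Step 4: error magnitude e = S_0/v_2 = S_0·∏_{j≠2}(α_2 − α_j) = 4·1 = 4 ≡ 4 (mod 11).
Step 5: correct position 2: c_2 = r_2 − e = 6 − 4 ≡ 2 (mod 11). Hence c = [1, 2, 6, 7, 9].
  Check: interpolating c through the α_i gives m(x) = 3 + 7·x (degree < 2) with m(α_i) = c_i for every i, so c is indeed a codeword.


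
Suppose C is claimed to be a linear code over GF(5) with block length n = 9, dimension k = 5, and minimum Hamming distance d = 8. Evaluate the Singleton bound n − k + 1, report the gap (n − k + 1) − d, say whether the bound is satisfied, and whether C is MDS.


Singleton RHS = n − k + 1 = 5, slack = -3, bound violated (no such code; not MDS).

Singleton bound: d ≤ n − k + 1.
Here n = 9, k = 5, so n − k + 1 = 5.
Given d = 8, check d ≤ 5: NO.
Slack = (n − k + 1) − d = -3.
The slack is negative: d = 8 exceeds n − k + 1 = 5 by 3, so the Singleton bound is violated and no linear [9, 5, 8]_5 code can exist. In particular it is not MDS (MDS requires d = n − k + 1 exactly).
Description: the claimed parameters are [9, 5, 8]_5; such a code would be impossible (violates the Singleton bound).


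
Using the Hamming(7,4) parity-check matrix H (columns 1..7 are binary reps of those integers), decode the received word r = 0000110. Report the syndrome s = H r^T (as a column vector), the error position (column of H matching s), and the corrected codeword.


s = (0, 1, 1)^T, error position = 3, corrected codeword c = 0010110

Compute s = H r^T mod 2 one row at a time:
  s_1 = 0 + 1 + 1 + 0 = 2 ≡ 0 (mod 2).
  s_2 = 0 + 0 + 1 + 0 = 1 ≡ 1 (mod 2).
  s_3 = 0 + 0 + 1 + 0 = 1 ≡ 1 (mod 2).
s = (0, 1, 1)^T — this equals column 3 of H (binary 011), so error is at position 3.
Correct: flip bit 3 of r = 0000110 to get c = 0010110.


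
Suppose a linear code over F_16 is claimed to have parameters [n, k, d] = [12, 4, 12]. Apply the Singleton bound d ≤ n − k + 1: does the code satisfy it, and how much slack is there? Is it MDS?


Singleton RHS = n − k + 1 = 9, slack = -3, bound violated (no such code; not MDS).

Singleton bound: d ≤ n − k + 1.
Here n = 12, k = 4, so n − k + 1 = 9.
Given d = 12, check d ≤ 9: NO.
Slack = (n − k + 1) − d = -3.
The slack is negative: d = 12 exceeds n − k + 1 = 9 by 3, so the Singleton bound is violated and no linear [12, 4, 12]_16 code can exist. In particular it is not MDS (MDS requires d = n − k + 1 exactly).
Description: the claimed parameters are [12, 4, 12]_16; such a code would be impossible (violates the Singleton bound).


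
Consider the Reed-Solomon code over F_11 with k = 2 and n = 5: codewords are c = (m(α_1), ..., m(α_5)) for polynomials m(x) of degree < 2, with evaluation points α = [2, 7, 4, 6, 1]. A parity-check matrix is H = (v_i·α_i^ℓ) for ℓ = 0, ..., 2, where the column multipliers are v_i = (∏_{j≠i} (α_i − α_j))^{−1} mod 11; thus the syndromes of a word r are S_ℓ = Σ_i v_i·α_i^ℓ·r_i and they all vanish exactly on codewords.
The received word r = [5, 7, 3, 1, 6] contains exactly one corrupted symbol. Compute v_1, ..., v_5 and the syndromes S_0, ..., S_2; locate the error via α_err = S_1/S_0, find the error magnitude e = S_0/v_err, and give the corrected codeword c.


S = (9, 8, 1), error at position 2, error magnitude e = 7, c = [5, 0, 3, 1, 6].

Step 1: column multipliers v_i = (∏_{j≠i}(α_i − α_j))^{−1} mod 11.
  i = 1 (α = 2): (2−7)(2−4)(2−6)(2−1) = (−5)·(−2)·(−4)·1 = −40 ≡ 4, so v_1 = 4^{−1} = 3 (mod 11).
  i = 2 (α = 7): (7−2)(7−4)(7−6)(7−1) = 5·3·1·6 = 90 ≡ 2, so v_2 = 2^{−1} = 6 (mod 11).
  i = 3 (α = 4): (4−2)(4−7)(4−6)(4−1) = 2·(−3)·(−2)·3 = 36 ≡ 3, so v_3 = 3^{−1} = 4 (mod 11).
  i = 4 (α = 6): (6−2)(6−7)(6−4)(6−1) = 4·(−1)·2·5 = −40 ≡ 4, so v_4 = 4^{−1} = 3 (mod 11).
  i = 5 (α = 1): (1−2)(1−7)(1−4)(1−6) = (−1)·(−6)·(−3)·(−5) = 90 ≡ 2, so v_5 = 2^{−1} = 6 (mod 11).
  v = [3, 6, 4, 3, 6].
Step 2: syndromes of r = [5, 7, 3, 1, 6] (all sums mod 11).
  S_0 = Σ v_i r_i = 3·5 + 6·7 + 4·3 + 3·1 + 6·6 = 108 ≡ 9.
  S_1 = Σ v_i α_i r_i = 3·2·5 + 6·7·7 + 4·4·3 + 3·6·1 + 6·1·6 = 426 ≡ 8.
  α_i^2 mod 11 = [4, 5, 5, 3, 1].
  S_2 = Σ v_i α_i^2 r_i = 3·4·5 + 6·5·7 + 4·5·3 + 3·3·1 + 6·1·6 = 375 ≡ 1.
  S = (9, 8, 1) ≠ 0, so r is not a codeword (an error is present).
Step 3: locate the error. For a single error e at position i, S_ℓ = v_i·e·α_i^ℓ, so α_err = S_1/S_0.
  S_0^{−1} = 9^{−1} = 5 (mod 11), so α_err = 8·5 = 40 ≡ 7 = α_2. Error position i = 2.
  Consistency check: S_2/S_1 = 1·7 = 7 ≡ 7 = α_err ✓ (single-error assumption holds).
Step 4: error magnitude e = S_0/v_2 = S_0·∏_{j≠2}(α_2 − α_j) = 9·2 = 18 ≡ 7 (mod 11).
Step 5: correct position 2: c_2 = r_2 − e = 7 − 7 ≡ 0 (mod 11). Hence c = [5, 0, 3, 1, 6].
  Check: interpolating c through the α_i gives m(x) = 7 + 10·x (degree < 2) with m(α_i) = c_i for every i, so c is indeed a codeword.


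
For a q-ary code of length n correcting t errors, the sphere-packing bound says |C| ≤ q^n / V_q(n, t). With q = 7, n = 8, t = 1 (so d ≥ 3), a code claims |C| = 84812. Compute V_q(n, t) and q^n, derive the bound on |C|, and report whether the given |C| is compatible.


V_q(n, t) = 49, q^n = 5764801, Hamming bound = 117649, |C| = 84812 ≤ bound (satisfied).

Step 1: Compute V_q(n, t) = Σ_{j=0}^1 C(n, j) (q−1)^j.
  j = 0: C(8,0)·(6)^0 = 1·1 = 1.
  j = 1: C(8,1)·(6)^1 = 8·6 = 48.
  V_q(n, t) = 1 + 48 = 49.
Step 2: q^n = 7^8 = 5764801.
Step 3: Hamming bound ⌊q^n / V_q(n,t)⌋ = ⌊5764801/49⌋ = 117649.
Step 4: Compare |C| = 84812 to 117649: satisfied.
The claimed |C| lies below the Hamming bound.


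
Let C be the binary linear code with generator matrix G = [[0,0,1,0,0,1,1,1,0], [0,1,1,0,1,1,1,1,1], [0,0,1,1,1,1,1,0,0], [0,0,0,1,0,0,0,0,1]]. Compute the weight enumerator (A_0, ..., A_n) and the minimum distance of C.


Weight distribution: A_0 = 1, A_2 = 2, A_3 = 4, A_4 = 3, A_5 = 2, A_6 = 2, A_7 = 2. Minimum distance d = 2.

Enumerate all 2^4 = 16 messages m ∈ F_2^4.
For each, compute codeword c = mG in F_2^9, then tally its weight.
  m = 0000 → c = 000000000, weight = 0.
  m = 1000 → c = 001001110, weight = 4.
  m = 0100 → c = 011011111, weight = 7.
  m = 1100 → c = 010010001, weight = 3.
  m = 0010 → c = 001111100, weight = 5.
  m = 1010 → c = 000110010, weight = 3.
  m = 0110 → c = 010100011, weight = 4.
  m = 1110 → c = 011101101, weight = 6.
  m = 0001 → c = 000100001, weight = 2.
  m = 1001 → c = 001101111, weight = 6.
  m = 0101 → c = 011111110, weight = 7.
  m = 1101 → c = 010110000, weight = 3.
  m = 0011 → c = 001011101, weight = 5.
  m = 1011 → c = 000010011, weight = 3.
  m = 0111 → c = 010000010, weight = 2.
  m = 1111 → c = 011001100, weight = 4.
Tally weights:
  weight 0: 1 codewords.
  weight 2: 2 codewords.
  weight 3: 4 codewords.
  weight 4: 3 codewords.
  weight 5: 2 codewords.
  weight 6: 2 codewords.
  weight 7: 2 codewords.
Minimum distance d = smallest w > 0 with A_w > 0 = 2.
Sanity: Σ A_w = 16 = 2^4 = 16 ✓.


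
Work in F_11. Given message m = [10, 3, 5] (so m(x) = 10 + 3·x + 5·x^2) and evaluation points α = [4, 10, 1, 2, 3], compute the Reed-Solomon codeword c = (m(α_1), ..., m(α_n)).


c = [3, 1, 7, 3, 9]

Message polynomial: m(x) = 10 + 3·x + 5·x^2 (mod 11).
For each evaluation point α_i, compute m(α_i) mod 11:
  α_1 = 4: Horner steps 5 → 1 → 3, so m(4) = 3.
  α_2 = 10: Horner steps 5 → 9 → 1, so m(10) = 1.
  α_3 = 1: Horner steps 5 → 8 → 7, so m(1) = 7.
  α_4 = 2: Horner steps 5 → 2 → 3, so m(2) = 3.
  α_5 = 3: Horner steps 5 → 7 → 9, so m(3) = 9.
Codeword c = [3, 1, 7, 3, 9] ∈ F_11^5.


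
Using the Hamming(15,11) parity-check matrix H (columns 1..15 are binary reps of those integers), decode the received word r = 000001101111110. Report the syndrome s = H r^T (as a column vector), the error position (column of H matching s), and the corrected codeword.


s = (0, 1, 1, 0)^T, error position = 6, corrected codeword c = 000000101111110

Compute s = H r^T mod 2 one row at a time:
  s_1 = 0 + 1 + 1 + 1 + 1 + 1 + 1 + 0 = 6 ≡ 0 (mod 2).
  s_2 = 0 + 0 + 1 + 1 + 1 + 1 + 1 + 0 = 5 ≡ 1 (mod 2).
  s_3 = 0 + 0 + 1 + 1 + 1 + 1 + 1 + 0 = 5 ≡ 1 (mod 2).
  s_4 = 0 + 0 + 0 + 1 + 1 + 1 + 1 + 0 = 4 ≡ 0 (mod 2).
s = (0, 1, 1, 0)^T — this equals column 6 of H (binary 0110), so error is at position 6.
Correct: flip bit 6 of r = 000001101111110 to get c = 000000101111110.


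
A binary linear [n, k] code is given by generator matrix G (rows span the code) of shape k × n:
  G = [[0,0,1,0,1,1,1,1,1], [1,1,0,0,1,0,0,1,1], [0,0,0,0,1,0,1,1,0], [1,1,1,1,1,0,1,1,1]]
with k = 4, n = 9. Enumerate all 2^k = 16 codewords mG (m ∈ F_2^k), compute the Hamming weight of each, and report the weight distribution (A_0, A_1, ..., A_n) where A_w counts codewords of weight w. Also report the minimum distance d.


Weight distribution: A_0 = 1, A_3 = 3, A_4 = 4, A_5 = 4, A_6 = 2, A_7 = 1, A_8 = 1. Minimum distance d = 3.

Enumerate all 2^4 = 16 messages m ∈ F_2^4.
For each, compute codeword c = mG in F_2^9, then tally its weight.
  m = 0000 → c = 000000000, weight = 0.
  m = 1000 → c = 001011111, weight = 6.
  m = 0100 → c = 110010011, weight = 5.
  m = 1100 → c = 111001100, weight = 5.
  m = 0010 → c = 000010110, weight = 3.
  m = 1010 → c = 001001001, weight = 3.
  m = 0110 → c = 110000101, weight = 4.
  m = 1110 → c = 111011010, weight = 6.
  m = 0001 → c = 111110111, weight = 8.
  m = 1001 → c = 110101000, weight = 4.
  m = 0101 → c = 001100100, weight = 3.
  m = 1101 → c = 000111011, weight = 5.
  m = 0011 → c = 111100001, weight = 5.
  m = 1011 → c = 110111110, weight = 7.
  m = 0111 → c = 001110010, weight = 4.
  m = 1111 → c = 000101101, weight = 4.
Tally weights:
  weight 0: 1 codewords.
  weight 3: 3 codewords.
  weight 4: 4 codewords.
  weight 5: 4 codewords.
  weight 6: 2 codewords.
  weight 7: 1 codewords.
  weight 8: 1 codewords.
Minimum distance d = smallest w > 0 with A_w > 0 = 3.
Sanity: Σ A_w = 16 = 2^4 = 16 ✓.


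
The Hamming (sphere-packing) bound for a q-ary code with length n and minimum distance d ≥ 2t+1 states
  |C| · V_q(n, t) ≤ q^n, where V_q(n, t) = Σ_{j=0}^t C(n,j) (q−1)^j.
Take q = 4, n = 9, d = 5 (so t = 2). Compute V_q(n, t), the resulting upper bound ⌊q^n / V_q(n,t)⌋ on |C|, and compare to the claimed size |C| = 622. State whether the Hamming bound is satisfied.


V_q(n, t) = 352, q^n = 262144, Hamming bound = 744, |C| = 622 ≤ bound (satisfied).

Step 1: Compute V_q(n, t) = Σ_{j=0}^2 C(n, j) (q−1)^j.
  j = 0: C(9,0)·(3)^0 = 1·1 = 1.
  j = 1: C(9,1)·(3)^1 = 9·3 = 27.
  j = 2: C(9,2)·(3)^2 = 36·9 = 324.
  V_q(n, t) = 1 + 27 + 324 = 352.
Step 2: q^n = 4^9 = 262144.
Step 3: Hamming bound ⌊q^n / V_q(n,t)⌋ = ⌊262144/352⌋ = 744.
Step 4: Compare |C| = 622 to 744: satisfied.
The claimed |C| lies below the Hamming bound.


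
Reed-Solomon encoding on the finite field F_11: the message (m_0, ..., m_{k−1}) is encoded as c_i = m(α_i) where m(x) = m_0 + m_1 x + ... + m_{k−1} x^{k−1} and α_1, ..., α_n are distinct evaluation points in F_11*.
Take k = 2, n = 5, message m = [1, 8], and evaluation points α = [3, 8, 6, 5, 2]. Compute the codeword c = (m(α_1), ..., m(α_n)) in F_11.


c = [3, 10, 5, 8, 6]

Message polynomial: m(x) = 1 + 8·x (mod 11).
For each evaluation point α_i, compute m(α_i) mod 11:
  α_1 = 3: Horner steps 8 → 3, so m(3) = 3.
  α_2 = 8: Horner steps 8 → 10, so m(8) = 10.
  α_3 = 6: Horner steps 8 → 5, so m(6) = 5.
  α_4 = 5: Horner steps 8 → 8, so m(5) = 8.
  α_5 = 2: Horner steps 8 → 6, so m(2) = 6.
Codeword c = [3, 10, 5, 8, 6] ∈ F_11^5.


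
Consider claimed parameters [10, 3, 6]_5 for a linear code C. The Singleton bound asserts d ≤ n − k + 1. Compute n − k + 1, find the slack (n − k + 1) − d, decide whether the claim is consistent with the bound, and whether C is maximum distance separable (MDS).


Singleton RHS = n − k + 1 = 8, slack = 2, bound satisfied, not MDS.

Singleton bound: d ≤ n − k + 1.
Here n = 10, k = 3, so n − k + 1 = 8.
Given d = 6, check d ≤ 8: YES.
Slack = (n − k + 1) − d = 2.
The code is NOT MDS (slack = 2 > 0).
Description: the claimed parameters are [10, 3, 6]_5; such a code would be non-MDS.


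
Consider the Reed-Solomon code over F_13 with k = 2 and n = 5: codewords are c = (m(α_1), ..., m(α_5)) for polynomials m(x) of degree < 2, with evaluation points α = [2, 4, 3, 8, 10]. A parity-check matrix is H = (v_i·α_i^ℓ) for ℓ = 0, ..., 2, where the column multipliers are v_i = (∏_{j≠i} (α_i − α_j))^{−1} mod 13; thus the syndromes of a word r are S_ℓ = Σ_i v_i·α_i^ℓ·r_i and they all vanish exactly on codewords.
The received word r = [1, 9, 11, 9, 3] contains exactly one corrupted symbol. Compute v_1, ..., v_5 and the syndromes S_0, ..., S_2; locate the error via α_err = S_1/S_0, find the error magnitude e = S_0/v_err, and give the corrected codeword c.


S = (3, 12, 9), error at position 2, error magnitude e = 1, c = [1, 8, 11, 9, 3].

Step 1: column multipliers v_i = (∏_{j≠i}(α_i − α_j))^{−1} mod 13.
  i = 1 (α = 2): (2−4)(2−3)(2−8)(2−10) = (−2)·(−1)·(−6)·(−8) = 96 ≡ 5, so v_1 = 5^{−1} = 8 (mod 13).
  i = 2 (α = 4): (4−2)(4−3)(4−8)(4−10) = 2·1·(−4)·(−6) = 48 ≡ 9, so v_2 = 9^{−1} = 3 (mod 13).
  i = 3 (α = 3): (3−2)(3−4)(3−8)(3−10) = 1·(−1)·(−5)·(−7) = −35 ≡ 4, so v_3 = 4^{−1} = 10 (mod 13).
  i = 4 (α = 8): (8−2)(8−4)(8−3)(8−10) = 6·4·5·(−2) = −240 ≡ 7, so v_4 = 7^{−1} = 2 (mod 13).
  i = 5 (α = 10): (10−2)(10−4)(10−3)(10−8) = 8·6·7·2 = 672 ≡ 9, so v_5 = 9^{−1} = 3 (mod 13).
  v = [8, 3, 10, 2, 3].
Step 2: syndromes of r = [1, 9, 11, 9, 3] (all sums mod 13).
  S_0 = Σ v_i r_i = 8·1 + 3·9 + 10·11 + 2·9 + 3·3 = 172 ≡ 3.
  S_1 = Σ v_i α_i r_i = 8·2·1 + 3·4·9 + 10·3·11 + 2·8·9 + 3·10·3 = 688 ≡ 12.
  α_i^2 mod 13 = [4, 3, 9, 12, 9].
  S_2 = Σ v_i α_i^2 r_i = 8·4·1 + 3·3·9 + 10·9·11 + 2·12·9 + 3·9·3 = 1400 ≡ 9.
  S = (3, 12, 9) ≠ 0, so r is not a codeword (an error is present).
Step 3: locate the error. For a single error e at position i, S_ℓ = v_i·e·α_i^ℓ, so α_err = S_1/S_0.
  S_0^{−1} = 3^{−1} = 9 (mod 13), so α_err = 12·9 = 108 ≡ 4 = α_2. Error position i = 2.
  Consistency check: S_2/S_1 = 9·12 = 108 ≡ 4 = α_err ✓ (single-error assumption holds).
Step 4: error magnitude e = S_0/v_2 = S_0·∏_{j≠2}(α_2 − α_j) = 3·9 = 27 ≡ 1 (mod 13).
Step 5: correct position 2: c_2 = r_2 − e = 9 − 1 ≡ 8 (mod 13). Hence c = [1, 8, 11, 9, 3].
  Check: interpolating c through the α_i gives m(x) = 7 + 10·x (degree < 2) with m(α_i) = c_i for every i, so c is indeed a codeword.


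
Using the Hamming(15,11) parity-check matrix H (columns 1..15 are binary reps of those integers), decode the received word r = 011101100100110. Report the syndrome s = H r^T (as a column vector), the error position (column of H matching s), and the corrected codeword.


s = (1, 1, 0, 1)^T, error position = 13, corrected codeword c = 011101100100010

Compute s = H r^T mod 2 one row at a time:
  s_1 = 0 + 0 + 1 + 0 + 0 + 1 + 1 + 0 = 3 ≡ 1 (mod 2).
  s_2 = 1 + 0 + 1 + 1 + 0 + 1 + 1 + 0 = 5 ≡ 1 (mod 2).
  s_3 = 1 + 1 + 1 + 1 + 1 + 0 + 1 + 0 = 6 ≡ 0 (mod 2).
  s_4 = 0 + 1 + 0 + 1 + 0 + 0 + 1 + 0 = 3 ≡ 1 (mod 2).
s = (1, 1, 0, 1)^T — this equals column 13 of H (binary 1101), so error is at position 13.
Correct: flip bit 13 of r = 011101100100110 to get c = 011101100100010.


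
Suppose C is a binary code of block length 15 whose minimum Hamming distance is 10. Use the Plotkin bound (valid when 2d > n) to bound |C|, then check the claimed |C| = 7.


Plotkin bound M ≤ 4; given |C| = 7 > bound (violated).

Check applicability: 2d = 20, n = 15.
2d − n = 5 > 0, so Plotkin applies.
Compute d/(2d−n) = 10/5 ≈ 2.0000.
⌊d/(2d−n)⌋ = 2.
Plotkin bound: M ≤ 2·2 = 4.
Given |C| = 7, check: VIOLATED.
This |C| is above the Plotkin bound, so no binary code with n = 15, d = 10 and 7 codewords exists.


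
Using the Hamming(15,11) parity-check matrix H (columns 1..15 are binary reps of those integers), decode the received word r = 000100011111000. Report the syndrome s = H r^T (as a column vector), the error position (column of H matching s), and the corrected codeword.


s = (1, 0, 0, 0)^T, error position = 8, corrected codeword c = 000100001111000

Compute s = H r^T mod 2 one row at a time:
  s_1 = 1 + 1 + 1 + 1 + 1 + 0 + 0 + 0 = 5 ≡ 1 (mod 2).
  s_2 = 1 + 0 + 0 + 0 + 1 + 0 + 0 + 0 = 2 ≡ 0 (mod 2).
  s_3 = 0 + 0 + 0 + 0 + 1 + 1 + 0 + 0 = 2 ≡ 0 (mod 2).
  s_4 = 0 + 0 + 0 + 0 + 1 + 1 + 0 + 0 = 2 ≡ 0 (mod 2).
s = (1, 0, 0, 0)^T — this equals column 8 of H (binary 1000), so error is at position 8.
Correct: flip bit 8 of r = 000100011111000 to get c = 000100001111000.


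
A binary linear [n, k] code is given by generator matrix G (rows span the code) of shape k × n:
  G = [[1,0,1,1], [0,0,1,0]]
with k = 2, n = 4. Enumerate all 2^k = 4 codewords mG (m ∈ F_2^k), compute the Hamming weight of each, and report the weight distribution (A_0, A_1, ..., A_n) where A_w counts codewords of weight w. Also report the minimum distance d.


Weight distribution: A_0 = 1, A_1 = 1, A_2 = 1, A_3 = 1. Minimum distance d = 1.

Enumerate all 2^2 = 4 messages m ∈ F_2^2.
For each, compute codeword c = mG in F_2^4, then tally its weight.
  m = 00 → c = 0000, weight = 0.
  m = 10 → c = 1011, weight = 3.
  m = 01 → c = 0010, weight = 1.
  m = 11 → c = 1001, weight = 2.
Tally weights:
  weight 0: 1 codewords.
  weight 1: 1 codewords.
  weight 2: 1 codewords.
  weight 3: 1 codewords.
Minimum distance d = smallest w > 0 with A_w > 0 = 1.
Sanity: Σ A_w = 4 = 2^2 = 4 ✓.


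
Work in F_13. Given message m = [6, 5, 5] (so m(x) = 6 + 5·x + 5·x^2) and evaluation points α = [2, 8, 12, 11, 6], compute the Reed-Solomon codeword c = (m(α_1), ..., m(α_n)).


c = [10, 2, 6, 3, 8]

Message polynomial: m(x) = 6 + 5·x + 5·x^2 (mod 13).
For each evaluation point α_i, compute m(α_i) mod 13:
  α_1 = 2: Horner steps 5 → 2 → 10, so m(2) = 10.
  α_2 = 8: Horner steps 5 → 6 → 2, so m(8) = 2.
  α_3 = 12: Horner steps 5 → 0 → 6, so m(12) = 6.
  α_4 = 11: Horner steps 5 → 8 → 3, so m(11) = 3.
  α_5 = 6: Horner steps 5 → 9 → 8, so m(6) = 8.
Codeword c = [10, 2, 6, 3, 8] ∈ F_13^5.


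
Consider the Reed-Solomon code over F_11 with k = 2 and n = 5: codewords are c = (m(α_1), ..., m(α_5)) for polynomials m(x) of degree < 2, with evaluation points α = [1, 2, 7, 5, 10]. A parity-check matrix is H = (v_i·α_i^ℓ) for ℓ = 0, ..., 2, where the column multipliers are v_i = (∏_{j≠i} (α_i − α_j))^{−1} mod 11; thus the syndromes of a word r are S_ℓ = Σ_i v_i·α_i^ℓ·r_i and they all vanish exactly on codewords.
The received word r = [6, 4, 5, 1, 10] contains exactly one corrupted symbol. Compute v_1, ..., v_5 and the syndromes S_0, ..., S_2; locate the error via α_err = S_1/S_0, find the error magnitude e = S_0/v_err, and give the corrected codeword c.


S = (8, 7, 2), error at position 4, error magnitude e = 3, c = [6, 4, 5, 9, 10].

Step 1: column multipliers v_i = (∏_{j≠i}(α_i − α_j))^{−1} mod 11.
  i = 1 (α = 1): (1−2)(1−7)(1−5)(1−10) = (−1)·(−6)·(−4)·(−9) = 216 ≡ 7, so v_1 = 7^{−1} = 8 (mod 11).
  i = 2 (α = 2): (2−1)(2−7)(2−5)(2−10) = 1·(−5)·(−3)·(−8) = −120 ≡ 1, so v_2 = 1^{−1} = 1 (mod 11).
  i = 3 (α = 7): (7−1)(7−2)(7−5)(7−10) = 6·5·2·(−3) = −180 ≡ 7, so v_3 = 7^{−1} = 8 (mod 11).
  i = 4 (α = 5): (5−1)(5−2)(5−7)(5−10) = 4·3·(−2)·(−5) = 120 ≡ 10, so v_4 = 10^{−1} = 10 (mod 11).
  i = 5 (α = 10): (10−1)(10−2)(10−7)(10−5) = 9·8·3·5 = 1080 ≡ 2, so v_5 = 2^{−1} = 6 (mod 11).
  v = [8, 1, 8, 10, 6].
Step 2: syndromes of r = [6, 4, 5, 1, 10] (all sums mod 11).
  S_0 = Σ v_i r_i = 8·6 + 1·4 + 8·5 + 10·1 + 6·10 = 162 ≡ 8.
  S_1 = Σ v_i α_i r_i = 8·1·6 + 1·2·4 + 8·7·5 + 10·5·1 + 6·10·10 = 986 ≡ 7.
  α_i^2 mod 11 = [1, 4, 5, 3, 1].
  S_2 = Σ v_i α_i^2 r_i = 8·1·6 + 1·4·4 + 8·5·5 + 10·3·1 + 6·1·10 = 354 ≡ 2.
  S = (8, 7, 2) ≠ 0, so r is not a codeword (an error is present).
Step 3: locate the error. For a single error e at position i, S_ℓ = v_i·e·α_i^ℓ, so α_err = S_1/S_0.
  S_0^{−1} = 8^{−1} = 7 (mod 11), so α_err = 7·7 = 49 ≡ 5 = α_4. Error position i = 4.
  Consistency check: S_2/S_1 = 2·8 = 16 ≡ 5 = α_err ✓ (single-error assumption holds).
Step 4: error magnitude e = S_0/v_4 = S_0·∏_{j≠4}(α_4 − α_j) = 8·10 = 80 ≡ 3 (mod 11).
Step 5: correct position 4: c_4 = r_4 − e = 1 − 3 ≡ 9 (mod 11). Hence c = [6, 4, 5, 9, 10].
  Check: interpolating c through the α_i gives m(x) = 8 + 9·x (degree < 2) with m(α_i) = c_i for every i, so c is indeed a codeword.


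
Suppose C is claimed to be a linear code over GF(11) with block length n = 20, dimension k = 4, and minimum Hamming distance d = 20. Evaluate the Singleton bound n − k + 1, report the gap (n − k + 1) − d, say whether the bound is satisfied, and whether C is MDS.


Singleton RHS = n − k + 1 = 17, slack = -3, bound violated (no such code; not MDS).

Singleton bound: d ≤ n − k + 1.
Here n = 20, k = 4, so n − k + 1 = 17.
Given d = 20, check d ≤ 17: NO.
Slack = (n − k + 1) − d = -3.
The slack is negative: d = 20 exceeds n − k + 1 = 17 by 3, so the Singleton bound is violated and no linear [20, 4, 20]_11 code can exist. In particular it is not MDS (MDS requires d = n − k + 1 exactly).
Description: the claimed parameters are [20, 4, 20]_11; such a code would be impossible (violates the Singleton bound).


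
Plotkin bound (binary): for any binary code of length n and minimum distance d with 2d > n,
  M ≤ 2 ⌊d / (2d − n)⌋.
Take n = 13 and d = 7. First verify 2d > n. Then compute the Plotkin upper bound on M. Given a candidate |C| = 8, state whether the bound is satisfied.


Plotkin bound M ≤ 14; given |C| = 8 ≤ bound (satisfied).

Check applicability: 2d = 14, n = 13.
2d − n = 1 > 0, so Plotkin applies.
Compute d/(2d−n) = 7/1 ≈ 7.0000.
⌊d/(2d−n)⌋ = 7.
Plotkin bound: M ≤ 2·7 = 14.
Given |C| = 8, check: satisfied.
This |C| is below the Plotkin bound.


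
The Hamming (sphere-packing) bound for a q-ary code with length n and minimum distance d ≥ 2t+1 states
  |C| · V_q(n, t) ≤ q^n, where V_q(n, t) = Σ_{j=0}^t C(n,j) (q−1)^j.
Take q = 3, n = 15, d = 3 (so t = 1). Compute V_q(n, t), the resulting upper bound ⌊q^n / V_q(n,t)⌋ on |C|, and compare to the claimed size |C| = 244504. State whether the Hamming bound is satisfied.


V_q(n, t) = 31, q^n = 14348907, Hamming bound = 462867, |C| = 244504 ≤ bound (satisfied).

Step 1: Compute V_q(n, t) = Σ_{j=0}^1 C(n, j) (q−1)^j.
  j = 0: C(15,0)·(2)^0 = 1·1 = 1.
  j = 1: C(15,1)·(2)^1 = 15·2 = 30.
  V_q(n, t) = 1 + 30 = 31.
Step 2: q^n = 3^15 = 14348907.
Step 3: Hamming bound ⌊q^n / V_q(n,t)⌋ = ⌊14348907/31⌋ = 462867.
Step 4: Compare |C| = 244504 to 462867: satisfied.
The claimed |C| lies below the Hamming bound.


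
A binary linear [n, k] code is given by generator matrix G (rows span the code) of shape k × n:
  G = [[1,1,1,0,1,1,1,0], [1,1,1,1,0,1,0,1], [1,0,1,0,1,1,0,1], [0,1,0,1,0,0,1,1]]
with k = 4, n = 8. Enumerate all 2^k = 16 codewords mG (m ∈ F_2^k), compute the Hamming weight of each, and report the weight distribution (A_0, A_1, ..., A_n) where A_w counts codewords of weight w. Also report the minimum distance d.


Weight distribution: A_0 = 1, A_1 = 1, A_2 = 1, A_3 = 3, A_4 = 3, A_5 = 3, A_6 = 3, A_7 = 1. Minimum distance d = 1.

Enumerate all 2^4 = 16 messages m ∈ F_2^4.
For each, compute codeword c = mG in F_2^8, then tally its weight.
  m = 0000 → c = 00000000, weight = 0.
  m = 1000 → c = 11101110, weight = 6.
  m = 0100 → c = 11110101, weight = 6.
  m = 1100 → c = 00011011, weight = 4.
  m = 0010 → c = 10101101, weight = 5.
  m = 1010 → c = 01000011, weight = 3.
  m = 0110 → c = 01011000, weight = 3.
  m = 1110 → c = 10110110, weight = 5.
  m = 0001 → c = 01010011, weight = 4.
  m = 1001 → c = 10111101, weight = 6.
  m = 0101 → c = 10100110, weight = 4.
  m = 1101 → c = 01001000, weight = 2.
  m = 0011 → c = 11111110, weight = 7.
  m = 1011 → c = 00010000, weight = 1.
  m = 0111 → c = 00001011, weight = 3.
  m = 1111 → c = 11100101, weight = 5.
Tally weights:
  weight 0: 1 codewords.
  weight 1: 1 codewords.
  weight 2: 1 codewords.
  weight 3: 3 codewords.
  weight 4: 3 codewords.
  weight 5: 3 codewords.
  weight 6: 3 codewords.
  weight 7: 1 codewords.
Minimum distance d = smallest w > 0 with A_w > 0 = 1.
Sanity: Σ A_w = 16 = 2^4 = 16 ✓.


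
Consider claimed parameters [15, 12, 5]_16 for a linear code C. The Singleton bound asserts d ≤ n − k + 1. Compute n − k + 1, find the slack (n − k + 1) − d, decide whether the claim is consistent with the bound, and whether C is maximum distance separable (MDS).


Singleton RHS = n − k + 1 = 4, slack = -1, bound violated (no such code; not MDS).

Singleton bound: d ≤ n − k + 1.
Here n = 15, k = 12, so n − k + 1 = 4.
Given d = 5, check d ≤ 4: NO.
Slack = (n − k + 1) − d = -1.
The slack is negative: d = 5 exceeds n − k + 1 = 4 by 1, so the Singleton bound is violated and no linear [15, 12, 5]_16 code can exist. In particular it is not MDS (MDS requires d = n − k + 1 exactly).
Description: the claimed parameters are [15, 12, 5]_16; such a code would be impossible (violates the Singleton bound).


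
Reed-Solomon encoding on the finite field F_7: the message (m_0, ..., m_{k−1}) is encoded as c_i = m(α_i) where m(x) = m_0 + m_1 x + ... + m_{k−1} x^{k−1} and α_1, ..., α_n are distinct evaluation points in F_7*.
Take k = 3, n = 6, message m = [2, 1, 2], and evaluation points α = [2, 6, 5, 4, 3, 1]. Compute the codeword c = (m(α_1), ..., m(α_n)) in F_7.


c = [5, 3, 1, 3, 2, 5]

Message polynomial: m(x) = 2 + 1·x + 2·x^2 (mod 7).
For each evaluation point α_i, compute m(α_i) mod 7:
  α_1 = 2: Horner steps 2 → 5 → 5, so m(2) = 5.
  α_2 = 6: Horner steps 2 → 6 → 3, so m(6) = 3.
  α_3 = 5: Horner steps 2 → 4 → 1, so m(5) = 1.
  α_4 = 4: Horner steps 2 → 2 → 3, so m(4) = 3.
  α_5 = 3: Horner steps 2 → 0 → 2, so m(3) = 2.
  α_6 = 1: Horner steps 2 → 3 → 5, so m(1) = 5.
Codeword c = [5, 3, 1, 3, 2, 5] ∈ F_7^6.


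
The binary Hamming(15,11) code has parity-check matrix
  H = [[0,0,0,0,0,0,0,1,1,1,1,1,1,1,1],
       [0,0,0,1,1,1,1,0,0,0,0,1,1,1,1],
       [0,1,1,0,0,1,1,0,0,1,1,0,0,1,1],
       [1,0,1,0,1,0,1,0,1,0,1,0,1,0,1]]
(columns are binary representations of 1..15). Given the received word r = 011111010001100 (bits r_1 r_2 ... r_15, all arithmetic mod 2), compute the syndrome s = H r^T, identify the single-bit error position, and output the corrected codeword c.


s = (1, 1, 1, 1)^T, error position = 15, corrected codeword c = 011111010001101

Compute s = H r^T mod 2 one row at a time:
  s_1 = 1 + 0 + 0 + 0 + 1 + 1 + 0 + 0 = 3 ≡ 1 (mod 2).
  s_2 = 1 + 1 + 1 + 0 + 1 + 1 + 0 + 0 = 5 ≡ 1 (mod 2).
  s_3 = 1 + 1 + 1 + 0 + 0 + 0 + 0 + 0 = 3 ≡ 1 (mod 2).
  s_4 = 0 + 1 + 1 + 0 + 0 + 0 + 1 + 0 = 3 ≡ 1 (mod 2).
s = (1, 1, 1, 1)^T — this equals column 15 of H (binary 1111), so error is at position 15.
Correct: flip bit 15 of r = 011111010001100 to get c = 011111010001101.


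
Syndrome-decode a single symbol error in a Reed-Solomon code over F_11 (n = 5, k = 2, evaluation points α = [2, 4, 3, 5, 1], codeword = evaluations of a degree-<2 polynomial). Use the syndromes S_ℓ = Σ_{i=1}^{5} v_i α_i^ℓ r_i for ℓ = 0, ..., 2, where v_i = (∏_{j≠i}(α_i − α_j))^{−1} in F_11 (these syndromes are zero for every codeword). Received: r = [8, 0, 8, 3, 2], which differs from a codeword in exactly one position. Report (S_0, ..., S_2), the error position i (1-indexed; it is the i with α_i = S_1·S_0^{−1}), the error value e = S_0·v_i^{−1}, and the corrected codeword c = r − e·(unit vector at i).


S = (5, 10, 9), error at position 1, error magnitude e = 3, c = [5, 0, 8, 3, 2].

Step 1: column multipliers v_i = (∏_{j≠i}(α_i − α_j))^{−1} mod 11.
  i = 1 (α = 2): (2−4)(2−3)(2−5)(2−1) = (−2)·(−1)·(−3)·1 = −6 ≡ 5, so v_1 = 5^{−1} = 9 (mod 11).
  i = 2 (α = 4): (4−2)(4−3)(4−5)(4−1) = 2·1·(−1)·3 = −6 ≡ 5, so v_2 = 5^{−1} = 9 (mod 11).
  i = 3 (α = 3): (3−2)(3−4)(3−5)(3−1) = 1·(−1)·(−2)·2 = 4 ≡ 4, so v_3 = 4^{−1} = 3 (mod 11).
  i = 4 (α = 5): (5−2)(5−4)(5−3)(5−1) = 3·1·2·4 = 24 ≡ 2, so v_4 = 2^{−1} = 6 (mod 11).
  i = 5 (α = 1): (1−2)(1−4)(1−3)(1−5) = (−1)·(−3)·(−2)·(−4) = 24 ≡ 2, so v_5 = 2^{−1} = 6 (mod 11).
  v = [9, 9, 3, 6, 6].
Step 2: syndromes of r = [8, 0, 8, 3, 2] (all sums mod 11).
  S_0 = Σ v_i r_i = 9·8 + 9·0 + 3·8 + 6·3 + 6·2 = 126 ≡ 5.
  S_1 = Σ v_i α_i r_i = 9·2·8 + 9·4·0 + 3·3·8 + 6·5·3 + 6·1·2 = 318 ≡ 10.
  α_i^2 mod 11 = [4, 5, 9, 3, 1].
  S_2 = Σ v_i α_i^2 r_i = 9·4·8 + 9·5·0 + 3·9·8 + 6·3·3 + 6·1·2 = 570 ≡ 9.
  S = (5, 10, 9) ≠ 0, so r is not a codeword (an error is present).
Step 3: locate the error. For a single error e at position i, S_ℓ = v_i·e·α_i^ℓ, so α_err = S_1/S_0.
  S_0^{−1} = 5^{−1} = 9 (mod 11), so α_err = 10·9 = 90 ≡ 2 = α_1. Error position i = 1.
  Consistency check: S_2/S_1 = 9·10 = 90 ≡ 2 = α_err ✓ (single-error assumption holds).
Step 4: error magnitude e = S_0/v_1 = S_0·∏_{j≠1}(α_1 − α_j) = 5·5 = 25 ≡ 3 (mod 11).
Step 5: correct position 1: c_1 = r_1 − e = 8 − 3 ≡ 5 (mod 11). Hence c = [5, 0, 8, 3, 2].
  Check: interpolating c through the α_i gives m(x) = 10 + 3·x (degree < 2) with m(α_i) = c_i for every i, so c is indeed a codeword.


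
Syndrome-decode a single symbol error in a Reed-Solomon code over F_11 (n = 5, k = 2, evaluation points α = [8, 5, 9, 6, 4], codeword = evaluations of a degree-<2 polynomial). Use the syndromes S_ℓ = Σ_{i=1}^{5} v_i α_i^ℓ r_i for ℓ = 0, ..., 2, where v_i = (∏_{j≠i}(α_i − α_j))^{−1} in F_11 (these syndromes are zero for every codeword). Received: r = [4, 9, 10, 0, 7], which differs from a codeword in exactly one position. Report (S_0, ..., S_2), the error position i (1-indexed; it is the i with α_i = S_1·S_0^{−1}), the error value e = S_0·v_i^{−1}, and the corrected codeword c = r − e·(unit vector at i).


S = (3, 5, 1), error at position 3, error magnitude e = 4, c = [4, 9, 6, 0, 7].

Step 1: column multipliers v_i = (∏_{j≠i}(α_i − α_j))^{−1} mod 11.
  i = 1 (α = 8): (8−5)(8−9)(8−6)(8−4) = 3·(−1)·2·4 = −24 ≡ 9, so v_1 = 9^{−1} = 5 (mod 11).
  i = 2 (α = 5): (5−8)(5−9)(5−6)(5−4) = (−3)·(−4)·(−1)·1 = −12 ≡ 10, so v_2 = 10^{−1} = 10 (mod 11).
  i = 3 (α = 9): (9−8)(9−5)(9−6)(9−4) = 1·4·3·5 = 60 ≡ 5, so v_3 = 5^{−1} = 9 (mod 11).
  i = 4 (α = 6): (6−8)(6−5)(6−9)(6−4) = (−2)·1·(−3)·2 = 12 ≡ 1, so v_4 = 1^{−1} = 1 (mod 11).
  i = 5 (α = 4): (4−8)(4−5)(4−9)(4−6) = (−4)·(−1)·(−5)·(−2) = 40 ≡ 7, so v_5 = 7^{−1} = 8 (mod 11).
  v = [5, 10, 9, 1, 8].
Step 2: syndromes of r = [4, 9, 10, 0, 7] (all sums mod 11).
  S_0 = Σ v_i r_i = 5·4 + 10·9 + 9·10 + 1·0 + 8·7 = 256 ≡ 3.
  S_1 = Σ v_i α_i r_i = 5·8·4 + 10·5·9 + 9·9·10 + 1·6·0 + 8·4·7 = 1644 ≡ 5.
  α_i^2 mod 11 = [9, 3, 4, 3, 5].
  S_2 = Σ v_i α_i^2 r_i = 5·9·4 + 10·3·9 + 9·4·10 + 1·3·0 + 8·5·7 = 1090 ≡ 1.
  S = (3, 5, 1) ≠ 0, so r is not a codeword (an error is present).
Step 3: locate the error. For a single error e at position i, S_ℓ = v_i·e·α_i^ℓ, so α_err = S_1/S_0.
  S_0^{−1} = 3^{−1} = 4 (mod 11), so α_err = 5·4 = 20 ≡ 9 = α_3. Error position i = 3.
  Consistency check: S_2/S_1 = 1·9 = 9 ≡ 9 = α_err ✓ (single-error assumption holds).
Step 4: error magnitude e = S_0/v_3 = S_0·∏_{j≠3}(α_3 − α_j) = 3·5 = 15 ≡ 4 (mod 11).
Step 5: correct position 3: c_3 = r_3 − e = 10 − 4 ≡ 6 (mod 11). Hence c = [4, 9, 6, 0, 7].
  Check: interpolating c through the α_i gives m(x) = 10 + 2·x (degree < 2) with m(α_i) = c_i for every i, so c is indeed a codeword.
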